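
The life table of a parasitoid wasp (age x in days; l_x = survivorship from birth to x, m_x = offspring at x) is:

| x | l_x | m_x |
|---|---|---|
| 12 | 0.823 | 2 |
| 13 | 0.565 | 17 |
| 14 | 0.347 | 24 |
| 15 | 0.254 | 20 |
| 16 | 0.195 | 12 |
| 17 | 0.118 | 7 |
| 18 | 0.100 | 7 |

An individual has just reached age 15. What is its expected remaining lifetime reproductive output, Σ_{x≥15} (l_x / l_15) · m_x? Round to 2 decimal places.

35.22

l_15 = 0.254. Conditional survival from age 15 to x is l_x / l_15.
  x=15: (0.254/0.254) × 20 = 20.0000
  x=16: (0.195/0.254) × 12 = 9.2126
  x=17: (0.118/0.254) × 7 = 3.2520
  x=18: (0.100/0.254) × 7 = 2.7559
Sum = 20.0000 + 9.2126 + 3.2520 + 2.7559 = 35.2205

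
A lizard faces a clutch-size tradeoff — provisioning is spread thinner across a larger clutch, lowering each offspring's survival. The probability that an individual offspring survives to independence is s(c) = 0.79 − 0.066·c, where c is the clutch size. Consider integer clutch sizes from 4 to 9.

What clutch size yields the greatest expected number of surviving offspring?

6

Expected surviving offspring = c × s(c):
  c=4: 4 × 0.526 = 2.104
  c=5: 5 × 0.460 = 2.300
  c=6: 6 × 0.394 = 2.364
  c=7: 7 × 0.328 = 2.296
  c=8: 8 × 0.262 = 2.096
  c=9: 9 × 0.196 = 1.764
Maximum at c = 6 (2.364 surviving offspring).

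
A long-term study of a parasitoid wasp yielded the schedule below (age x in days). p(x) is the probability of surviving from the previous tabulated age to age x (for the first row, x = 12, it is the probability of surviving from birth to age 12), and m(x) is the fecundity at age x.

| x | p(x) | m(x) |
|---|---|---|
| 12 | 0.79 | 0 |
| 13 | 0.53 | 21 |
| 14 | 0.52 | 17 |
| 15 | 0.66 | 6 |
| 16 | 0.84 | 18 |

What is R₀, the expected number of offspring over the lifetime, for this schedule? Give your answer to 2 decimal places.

Survivorship from birth: l_x = p_12·p_13·…·p_x.
  l_12 = 0.79000
  l_13 = 0.41870
  l_14 = 0.21772
  l_15 = 0.14370
  l_16 = 0.12071
R₀ = Σ l_x m(x):
  age 12: 0.79000 × 0 = 0.0000
  age 13: 0.41870 × 21 = 8.7927
  age 14: 0.21772 × 17 = 3.7012
  age 15: 0.14370 × 6 = 0.8622
  age 16: 0.12071 × 18 = 2.1728
R₀ = 0.0000 + 8.7927 + 3.7012 + 0.8622 + 2.1728 = 15.5289

15.53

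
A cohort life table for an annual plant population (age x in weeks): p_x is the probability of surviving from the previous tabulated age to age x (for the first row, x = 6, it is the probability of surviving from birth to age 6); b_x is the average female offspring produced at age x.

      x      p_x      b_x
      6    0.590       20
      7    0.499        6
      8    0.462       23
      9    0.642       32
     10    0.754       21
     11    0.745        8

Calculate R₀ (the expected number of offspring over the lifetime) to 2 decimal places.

Survivorship from birth: l_x = p_6·p_7·…·p_x.
  l_6 = 0.59000
  l_7 = 0.29441
  l_8 = 0.13602
  l_9 = 0.08732
  l_10 = 0.06584
  l_11 = 0.04905
R₀ = Σ l_x b_x:
  age 6: 0.59000 × 20 = 11.8000
  age 7: 0.29441 × 6 = 1.7665
  age 8: 0.13602 × 23 = 3.1285
  age 9: 0.08732 × 32 = 2.7942
  age 10: 0.06584 × 21 = 1.3826
  age 11: 0.04905 × 8 = 0.3924
R₀ = 11.8000 + 1.7665 + 3.1285 + 2.7942 + 1.3826 + 0.3924 = 21.2642

21.26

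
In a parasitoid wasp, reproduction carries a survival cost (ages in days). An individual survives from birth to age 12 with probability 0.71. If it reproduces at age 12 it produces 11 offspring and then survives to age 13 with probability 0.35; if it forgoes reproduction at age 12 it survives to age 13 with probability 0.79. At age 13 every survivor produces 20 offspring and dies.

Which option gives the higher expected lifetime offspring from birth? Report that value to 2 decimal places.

12.78

breed at age 12: R₀ = 0.71 × (11 + 0.35 × 20) = 0.71 × 18.0000 = 12.7800
delay to age 13: R₀ = 0.71 × (0.79 × 20) = 0.71 × 15.8000 = 11.2180
Higher: breed at age 12 (12.7800).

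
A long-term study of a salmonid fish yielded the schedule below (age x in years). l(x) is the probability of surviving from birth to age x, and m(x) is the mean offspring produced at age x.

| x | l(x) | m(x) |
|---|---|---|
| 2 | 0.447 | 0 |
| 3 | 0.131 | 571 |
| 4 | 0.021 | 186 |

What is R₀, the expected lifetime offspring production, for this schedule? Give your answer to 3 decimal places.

78.707

R₀ = Σ l(x) m(x):
  age 2: 0.447 × 0 = 0.0000
  age 3: 0.131 × 571 = 74.8010
  age 4: 0.021 × 186 = 3.9060
R₀ = 0.0000 + 74.8010 + 3.9060 = 78.7070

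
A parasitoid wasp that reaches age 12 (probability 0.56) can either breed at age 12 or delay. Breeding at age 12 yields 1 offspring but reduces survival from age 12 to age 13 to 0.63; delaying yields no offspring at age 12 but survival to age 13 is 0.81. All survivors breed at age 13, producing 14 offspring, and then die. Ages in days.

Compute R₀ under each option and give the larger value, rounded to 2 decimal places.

breed at age 12: R₀ = 0.56 × (1 + 0.63 × 14) = 0.56 × 9.8200 = 5.4992
delay to age 13: R₀ = 0.56 × (0.81 × 14) = 0.56 × 11.3400 = 6.3504
Higher: delay to age 13 (6.3504).

6.35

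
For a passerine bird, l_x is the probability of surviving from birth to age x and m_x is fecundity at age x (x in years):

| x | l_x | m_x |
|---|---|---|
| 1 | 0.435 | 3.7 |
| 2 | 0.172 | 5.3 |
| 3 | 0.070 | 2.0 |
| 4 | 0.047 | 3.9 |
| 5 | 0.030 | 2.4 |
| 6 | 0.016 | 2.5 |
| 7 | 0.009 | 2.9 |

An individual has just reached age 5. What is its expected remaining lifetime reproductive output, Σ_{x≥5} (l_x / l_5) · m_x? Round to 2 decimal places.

4.60

l_5 = 0.030. Conditional survival from age 5 to x is l_x / l_5.
  x=5: (0.030/0.030) × 2.4 = 2.4000
  x=6: (0.016/0.030) × 2.5 = 1.3333
  x=7: (0.009/0.030) × 2.9 = 0.8700
Sum = 2.4000 + 1.3333 + 0.8700 = 4.6033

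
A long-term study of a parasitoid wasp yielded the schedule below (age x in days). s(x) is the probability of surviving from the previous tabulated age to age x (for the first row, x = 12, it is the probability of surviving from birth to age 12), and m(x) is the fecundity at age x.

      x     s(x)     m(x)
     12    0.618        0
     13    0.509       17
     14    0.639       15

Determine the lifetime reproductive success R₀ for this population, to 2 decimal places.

Survivorship from birth: l_x = s_12·s_13·…·s_x.
  l_12 = 0.61800
  l_13 = 0.31456
  l_14 = 0.20101
R₀ = Σ l_x m(x):
  age 12: 0.61800 × 0 = 0.0000
  age 13: 0.31456 × 17 = 5.3475
  age 14: 0.20101 × 15 = 3.0151
R₀ = 0.0000 + 5.3475 + 3.0151 = 8.3627

8.36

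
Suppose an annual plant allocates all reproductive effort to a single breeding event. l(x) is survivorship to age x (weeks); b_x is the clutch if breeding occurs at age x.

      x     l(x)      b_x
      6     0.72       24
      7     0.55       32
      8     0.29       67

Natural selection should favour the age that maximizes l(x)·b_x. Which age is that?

Expected offspring if breeding at age x = l(x) × b_x:
  age 6: 0.72 × 24 = 17.280
  age 7: 0.55 × 32 = 17.600
  age 8: 0.29 × 67 = 19.430
Maximum at age 8 (19.430).

8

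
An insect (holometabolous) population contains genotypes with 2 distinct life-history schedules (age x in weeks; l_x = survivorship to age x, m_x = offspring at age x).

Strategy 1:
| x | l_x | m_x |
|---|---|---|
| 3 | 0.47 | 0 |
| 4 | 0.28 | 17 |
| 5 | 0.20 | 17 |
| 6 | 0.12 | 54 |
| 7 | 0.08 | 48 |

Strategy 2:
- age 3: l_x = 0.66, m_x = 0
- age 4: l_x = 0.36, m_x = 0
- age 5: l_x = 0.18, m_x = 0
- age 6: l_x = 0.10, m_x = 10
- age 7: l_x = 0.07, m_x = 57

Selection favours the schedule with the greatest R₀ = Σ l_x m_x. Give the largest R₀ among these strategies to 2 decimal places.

18.48

Strategy 1: R₀ = 0.47×0 + 0.28×17 + 0.20×17 + 0.12×54 + 0.08×48 = 18.4800
Strategy 2: R₀ = 0.66×0 + 0.36×0 + 0.18×0 + 0.10×10 + 0.07×57 = 4.9900
Highest R₀: strategy 1 with 18.4800.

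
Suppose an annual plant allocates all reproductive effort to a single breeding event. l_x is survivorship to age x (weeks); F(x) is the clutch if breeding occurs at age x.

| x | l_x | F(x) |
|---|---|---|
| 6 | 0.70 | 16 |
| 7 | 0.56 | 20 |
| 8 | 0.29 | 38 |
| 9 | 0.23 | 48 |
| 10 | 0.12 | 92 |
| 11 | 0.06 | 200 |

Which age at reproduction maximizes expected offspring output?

11

Expected offspring if breeding at age x = l_x × F(x):
  age 6: 0.70 × 16 = 11.200
  age 7: 0.56 × 20 = 11.200
  age 8: 0.29 × 38 = 11.020
  age 9: 0.23 × 48 = 11.040
  age 10: 0.12 × 92 = 11.040
  age 11: 0.06 × 200 = 12.000
Maximum at age 11 (12.000).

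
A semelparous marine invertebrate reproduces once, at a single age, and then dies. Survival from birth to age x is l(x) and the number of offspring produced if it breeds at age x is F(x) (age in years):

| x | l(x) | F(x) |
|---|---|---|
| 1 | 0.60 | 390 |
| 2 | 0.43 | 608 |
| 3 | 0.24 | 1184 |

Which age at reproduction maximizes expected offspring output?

Expected offspring if breeding at age x = l(x) × F(x):
  age 1: 0.60 × 390 = 234.000
  age 2: 0.43 × 608 = 261.440
  age 3: 0.24 × 1184 = 284.160
Maximum at age 3 (284.160).

3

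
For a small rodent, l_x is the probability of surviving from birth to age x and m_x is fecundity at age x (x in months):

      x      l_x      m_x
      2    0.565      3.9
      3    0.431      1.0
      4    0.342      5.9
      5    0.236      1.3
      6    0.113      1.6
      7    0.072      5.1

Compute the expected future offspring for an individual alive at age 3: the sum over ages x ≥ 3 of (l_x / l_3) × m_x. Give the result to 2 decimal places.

l_3 = 0.431. Conditional survival from age 3 to x is l_x / l_3.
  x=3: (0.431/0.431) × 1.0 = 1.0000
  x=4: (0.342/0.431) × 5.9 = 4.6817
  x=5: (0.236/0.431) × 1.3 = 0.7118
  x=6: (0.113/0.431) × 1.6 = 0.4195
  x=7: (0.072/0.431) × 5.1 = 0.8520
Sum = 1.0000 + 4.6817 + 0.7118 + 0.4195 + 0.8520 = 7.6650

7.66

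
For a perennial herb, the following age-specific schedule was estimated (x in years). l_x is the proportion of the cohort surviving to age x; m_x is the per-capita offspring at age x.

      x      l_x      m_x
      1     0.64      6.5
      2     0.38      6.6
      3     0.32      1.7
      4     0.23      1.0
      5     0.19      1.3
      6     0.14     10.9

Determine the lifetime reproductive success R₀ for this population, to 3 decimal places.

R₀ = Σ l_x m_x:
  age 1: 0.64 × 6.5 = 4.1600
  age 2: 0.38 × 6.6 = 2.5080
  age 3: 0.32 × 1.7 = 0.5440
  age 4: 0.23 × 1.0 = 0.2300
  age 5: 0.19 × 1.3 = 0.2470
  age 6: 0.14 × 10.9 = 1.5260
R₀ = 4.1600 + 2.5080 + 0.5440 + 0.2300 + 0.2470 + 1.5260 = 9.2150

9.215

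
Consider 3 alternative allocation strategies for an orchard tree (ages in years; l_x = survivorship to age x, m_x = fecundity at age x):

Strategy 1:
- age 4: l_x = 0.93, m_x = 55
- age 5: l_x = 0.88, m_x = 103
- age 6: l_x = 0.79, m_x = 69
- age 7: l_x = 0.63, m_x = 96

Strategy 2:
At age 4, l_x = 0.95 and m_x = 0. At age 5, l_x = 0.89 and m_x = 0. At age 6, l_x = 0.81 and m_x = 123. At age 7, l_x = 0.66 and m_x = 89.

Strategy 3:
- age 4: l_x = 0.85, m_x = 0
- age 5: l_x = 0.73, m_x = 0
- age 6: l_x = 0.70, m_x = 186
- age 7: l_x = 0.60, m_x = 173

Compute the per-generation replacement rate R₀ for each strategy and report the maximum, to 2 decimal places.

256.78

Strategy 1: R₀ = 0.93×55 + 0.88×103 + 0.79×69 + 0.63×96 = 256.7800
Strategy 2: R₀ = 0.95×0 + 0.89×0 + 0.81×123 + 0.66×89 = 158.3700
Strategy 3: R₀ = 0.85×0 + 0.73×0 + 0.70×186 + 0.60×173 = 234.0000
Highest R₀: strategy 1 with 256.7800.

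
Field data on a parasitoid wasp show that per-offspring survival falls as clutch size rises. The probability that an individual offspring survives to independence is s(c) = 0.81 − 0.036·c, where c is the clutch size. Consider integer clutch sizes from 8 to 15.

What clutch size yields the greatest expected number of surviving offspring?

11

Expected surviving offspring = c × s(c):
  c=8: 8 × 0.522 = 4.176
  c=9: 9 × 0.486 = 4.374
  c=10: 10 × 0.450 = 4.500
  c=11: 11 × 0.414 = 4.554
  c=12: 12 × 0.378 = 4.536
  c=13: 13 × 0.342 = 4.446
  c=14: 14 × 0.306 = 4.284
  c=15: 15 × 0.270 = 4.050
Maximum at c = 11 (4.554 surviving offspring).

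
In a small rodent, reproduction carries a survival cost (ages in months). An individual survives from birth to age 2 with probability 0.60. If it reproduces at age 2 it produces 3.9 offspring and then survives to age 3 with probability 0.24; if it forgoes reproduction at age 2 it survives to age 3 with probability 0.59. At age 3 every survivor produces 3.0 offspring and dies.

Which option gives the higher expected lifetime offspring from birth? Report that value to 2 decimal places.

breed at age 2: R₀ = 0.60 × (3.9 + 0.24 × 3.0) = 0.60 × 4.6200 = 2.7720
delay to age 3: R₀ = 0.60 × (0.59 × 3.0) = 0.60 × 1.7700 = 1.0620
Higher: breed at age 2 (2.7720).

2.77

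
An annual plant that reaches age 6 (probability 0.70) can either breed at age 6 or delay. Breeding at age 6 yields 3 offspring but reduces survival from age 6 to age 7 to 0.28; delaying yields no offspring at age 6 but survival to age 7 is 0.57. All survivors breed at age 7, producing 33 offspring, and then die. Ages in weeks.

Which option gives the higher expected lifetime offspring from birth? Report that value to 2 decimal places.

breed at age 6: R₀ = 0.70 × (3 + 0.28 × 33) = 0.70 × 12.2400 = 8.5680
delay to age 7: R₀ = 0.70 × (0.57 × 33) = 0.70 × 18.8100 = 13.1670
Higher: delay to age 7 (13.1670).

13.17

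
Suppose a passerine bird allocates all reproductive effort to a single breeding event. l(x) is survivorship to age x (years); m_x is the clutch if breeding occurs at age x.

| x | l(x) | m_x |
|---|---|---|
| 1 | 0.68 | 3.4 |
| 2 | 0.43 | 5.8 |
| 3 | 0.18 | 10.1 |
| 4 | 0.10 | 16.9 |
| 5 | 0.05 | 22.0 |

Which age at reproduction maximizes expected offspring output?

Expected offspring if breeding at age x = l(x) × m_x:
  age 1: 0.68 × 3.4 = 2.312
  age 2: 0.43 × 5.8 = 2.494
  age 3: 0.18 × 10.1 = 1.818
  age 4: 0.10 × 16.9 = 1.690
  age 5: 0.05 × 22.0 = 1.100
Maximum at age 2 (2.494).

2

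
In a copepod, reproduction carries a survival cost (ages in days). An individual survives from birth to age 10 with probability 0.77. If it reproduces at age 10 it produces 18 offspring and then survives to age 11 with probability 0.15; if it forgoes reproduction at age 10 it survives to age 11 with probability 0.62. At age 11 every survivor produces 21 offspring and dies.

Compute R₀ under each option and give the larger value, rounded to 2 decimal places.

breed at age 10: R₀ = 0.77 × (18 + 0.15 × 21) = 0.77 × 21.1500 = 16.2855
delay to age 11: R₀ = 0.77 × (0.62 × 21) = 0.77 × 13.0200 = 10.0254
Higher: breed at age 10 (16.2855).

16.29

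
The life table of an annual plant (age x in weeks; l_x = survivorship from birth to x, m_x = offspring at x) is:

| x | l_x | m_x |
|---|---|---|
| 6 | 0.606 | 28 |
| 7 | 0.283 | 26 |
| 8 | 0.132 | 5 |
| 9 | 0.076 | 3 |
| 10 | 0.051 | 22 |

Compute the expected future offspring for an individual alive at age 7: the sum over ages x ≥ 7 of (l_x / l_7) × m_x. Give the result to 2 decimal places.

l_7 = 0.283. Conditional survival from age 7 to x is l_x / l_7.
  x=7: (0.283/0.283) × 26 = 26.0000
  x=8: (0.132/0.283) × 5 = 2.3322
  x=9: (0.076/0.283) × 3 = 0.8057
  x=10: (0.051/0.283) × 22 = 3.9647
Sum = 26.0000 + 2.3322 + 0.8057 + 3.9647 = 33.1025

33.10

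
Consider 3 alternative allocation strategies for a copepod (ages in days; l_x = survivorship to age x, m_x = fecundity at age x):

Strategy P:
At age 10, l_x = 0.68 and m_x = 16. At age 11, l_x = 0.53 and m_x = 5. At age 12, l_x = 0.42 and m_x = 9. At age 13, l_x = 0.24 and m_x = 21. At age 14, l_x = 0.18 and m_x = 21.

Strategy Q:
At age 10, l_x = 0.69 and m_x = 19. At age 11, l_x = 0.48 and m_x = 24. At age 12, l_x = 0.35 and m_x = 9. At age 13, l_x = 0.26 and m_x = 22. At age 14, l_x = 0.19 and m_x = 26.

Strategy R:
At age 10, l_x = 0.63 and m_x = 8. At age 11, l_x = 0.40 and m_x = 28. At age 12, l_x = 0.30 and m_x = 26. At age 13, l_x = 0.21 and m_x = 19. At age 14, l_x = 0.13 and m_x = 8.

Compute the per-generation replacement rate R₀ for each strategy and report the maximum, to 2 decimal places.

38.44

Strategy P: R₀ = 0.68×16 + 0.53×5 + 0.42×9 + 0.24×21 + 0.18×21 = 26.1300
Strategy Q: R₀ = 0.69×19 + 0.48×24 + 0.35×9 + 0.26×22 + 0.19×26 = 38.4400
Strategy R: R₀ = 0.63×8 + 0.40×28 + 0.30×26 + 0.21×19 + 0.13×8 = 29.0700
Highest R₀: strategy Q with 38.4400.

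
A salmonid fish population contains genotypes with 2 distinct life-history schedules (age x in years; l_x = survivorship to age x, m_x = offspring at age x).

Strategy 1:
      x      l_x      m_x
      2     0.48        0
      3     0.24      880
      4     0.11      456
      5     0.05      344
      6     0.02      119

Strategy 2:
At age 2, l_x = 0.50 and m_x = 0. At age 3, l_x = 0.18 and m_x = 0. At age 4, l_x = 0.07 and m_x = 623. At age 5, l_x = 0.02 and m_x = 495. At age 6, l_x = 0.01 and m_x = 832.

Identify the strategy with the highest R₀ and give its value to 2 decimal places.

Strategy 1: R₀ = 0.48×0 + 0.24×880 + 0.11×456 + 0.05×344 + 0.02×119 = 280.9400
Strategy 2: R₀ = 0.50×0 + 0.18×0 + 0.07×623 + 0.02×495 + 0.01×832 = 61.8300
Highest R₀: strategy 1 with 280.9400.

280.94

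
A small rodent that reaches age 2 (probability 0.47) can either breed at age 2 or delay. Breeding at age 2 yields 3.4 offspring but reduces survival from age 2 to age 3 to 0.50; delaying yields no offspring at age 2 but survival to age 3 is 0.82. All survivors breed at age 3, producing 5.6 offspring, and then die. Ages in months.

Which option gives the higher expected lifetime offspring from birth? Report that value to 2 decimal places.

breed at age 2: R₀ = 0.47 × (3.4 + 0.50 × 5.6) = 0.47 × 6.2000 = 2.9140
delay to age 3: R₀ = 0.47 × (0.82 × 5.6) = 0.47 × 4.5920 = 2.1582
Higher: breed at age 2 (2.9140).

2.91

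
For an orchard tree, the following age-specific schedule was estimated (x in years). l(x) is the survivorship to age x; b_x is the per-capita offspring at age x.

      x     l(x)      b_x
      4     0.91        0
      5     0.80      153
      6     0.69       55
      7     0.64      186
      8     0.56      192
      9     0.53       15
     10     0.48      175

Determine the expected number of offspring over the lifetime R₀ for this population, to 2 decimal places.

478.86

R₀ = Σ l(x) b_x:
  age 4: 0.91 × 0 = 0.0000
  age 5: 0.80 × 153 = 122.4000
  age 6: 0.69 × 55 = 37.9500
  age 7: 0.64 × 186 = 119.0400
  age 8: 0.56 × 192 = 107.5200
  age 9: 0.53 × 15 = 7.9500
  age 10: 0.48 × 175 = 84.0000
R₀ = 0.0000 + 122.4000 + 37.9500 + 119.0400 + 107.5200 + 7.9500 + 84.0000 = 478.8600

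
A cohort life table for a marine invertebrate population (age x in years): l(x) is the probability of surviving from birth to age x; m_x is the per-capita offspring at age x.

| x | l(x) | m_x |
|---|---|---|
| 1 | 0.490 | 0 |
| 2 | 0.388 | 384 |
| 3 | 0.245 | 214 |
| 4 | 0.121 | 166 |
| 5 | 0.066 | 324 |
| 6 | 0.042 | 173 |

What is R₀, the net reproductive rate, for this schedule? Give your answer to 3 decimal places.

250.158

R₀ = Σ l(x) m_x:
  age 1: 0.490 × 0 = 0.0000
  age 2: 0.388 × 384 = 148.9920
  age 3: 0.245 × 214 = 52.4300
  age 4: 0.121 × 166 = 20.0860
  age 5: 0.066 × 324 = 21.3840
  age 6: 0.042 × 173 = 7.2660
R₀ = 0.0000 + 148.9920 + 52.4300 + 20.0860 + 21.3840 + 7.2660 = 250.1580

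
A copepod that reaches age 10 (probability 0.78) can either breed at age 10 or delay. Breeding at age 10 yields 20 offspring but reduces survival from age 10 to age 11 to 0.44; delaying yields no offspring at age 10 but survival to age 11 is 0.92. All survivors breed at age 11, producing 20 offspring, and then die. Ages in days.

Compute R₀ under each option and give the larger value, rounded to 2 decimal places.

breed at age 10: R₀ = 0.78 × (20 + 0.44 × 20) = 0.78 × 28.8000 = 22.4640
delay to age 11: R₀ = 0.78 × (0.92 × 20) = 0.78 × 18.4000 = 14.3520
Higher: breed at age 10 (22.4640).

22.46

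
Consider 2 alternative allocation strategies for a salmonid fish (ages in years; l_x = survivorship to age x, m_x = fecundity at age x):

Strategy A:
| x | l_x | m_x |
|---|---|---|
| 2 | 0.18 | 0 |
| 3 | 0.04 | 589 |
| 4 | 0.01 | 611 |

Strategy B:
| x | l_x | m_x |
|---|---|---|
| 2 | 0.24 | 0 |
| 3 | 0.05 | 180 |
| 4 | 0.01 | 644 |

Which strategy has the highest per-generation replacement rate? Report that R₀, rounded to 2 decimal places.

29.67

Strategy A: R₀ = 0.18×0 + 0.04×589 + 0.01×611 = 29.6700
Strategy B: R₀ = 0.24×0 + 0.05×180 + 0.01×644 = 15.4400
Highest R₀: strategy A with 29.6700.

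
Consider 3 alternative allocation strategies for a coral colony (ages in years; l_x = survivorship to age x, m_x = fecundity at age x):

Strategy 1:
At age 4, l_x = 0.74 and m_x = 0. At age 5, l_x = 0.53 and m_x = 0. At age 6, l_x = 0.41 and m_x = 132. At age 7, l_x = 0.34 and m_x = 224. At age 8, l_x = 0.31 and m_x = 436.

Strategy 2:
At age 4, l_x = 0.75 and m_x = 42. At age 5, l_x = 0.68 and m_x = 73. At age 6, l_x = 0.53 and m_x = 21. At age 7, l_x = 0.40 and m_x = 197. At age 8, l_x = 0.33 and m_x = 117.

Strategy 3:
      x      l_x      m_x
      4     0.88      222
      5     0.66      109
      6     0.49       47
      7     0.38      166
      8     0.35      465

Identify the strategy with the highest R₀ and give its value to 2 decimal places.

516.16

Strategy 1: R₀ = 0.74×0 + 0.53×0 + 0.41×132 + 0.34×224 + 0.31×436 = 265.4400
Strategy 2: R₀ = 0.75×42 + 0.68×73 + 0.53×21 + 0.40×197 + 0.33×117 = 209.6800
Strategy 3: R₀ = 0.88×222 + 0.66×109 + 0.49×47 + 0.38×166 + 0.35×465 = 516.1600
Highest R₀: strategy 3 with 516.1600.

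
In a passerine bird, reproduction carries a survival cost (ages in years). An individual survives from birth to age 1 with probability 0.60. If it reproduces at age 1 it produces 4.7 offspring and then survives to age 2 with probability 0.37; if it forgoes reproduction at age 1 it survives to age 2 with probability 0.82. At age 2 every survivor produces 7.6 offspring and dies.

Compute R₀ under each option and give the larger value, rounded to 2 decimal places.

breed at age 1: R₀ = 0.60 × (4.7 + 0.37 × 7.6) = 0.60 × 7.5120 = 4.5072
delay to age 2: R₀ = 0.60 × (0.82 × 7.6) = 0.60 × 6.2320 = 3.7392
Higher: breed at age 1 (4.5072).

4.51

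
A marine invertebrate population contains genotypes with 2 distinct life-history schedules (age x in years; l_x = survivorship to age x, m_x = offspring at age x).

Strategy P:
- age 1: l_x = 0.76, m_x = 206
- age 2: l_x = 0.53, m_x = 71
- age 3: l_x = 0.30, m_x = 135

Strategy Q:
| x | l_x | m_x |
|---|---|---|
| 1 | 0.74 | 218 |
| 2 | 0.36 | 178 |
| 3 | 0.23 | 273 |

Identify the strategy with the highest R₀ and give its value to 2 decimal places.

288.19

Strategy P: R₀ = 0.76×206 + 0.53×71 + 0.30×135 = 234.6900
Strategy Q: R₀ = 0.74×218 + 0.36×178 + 0.23×273 = 288.1900
Highest R₀: strategy Q with 288.1900.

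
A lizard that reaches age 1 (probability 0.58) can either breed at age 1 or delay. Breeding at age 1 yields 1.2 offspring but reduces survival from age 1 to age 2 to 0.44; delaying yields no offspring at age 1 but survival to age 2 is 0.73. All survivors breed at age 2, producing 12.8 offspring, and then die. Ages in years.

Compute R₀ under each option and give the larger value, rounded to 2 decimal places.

breed at age 1: R₀ = 0.58 × (1.2 + 0.44 × 12.8) = 0.58 × 6.8320 = 3.9626
delay to age 2: R₀ = 0.58 × (0.73 × 12.8) = 0.58 × 9.3440 = 5.4195
Higher: delay to age 2 (5.4195).

5.42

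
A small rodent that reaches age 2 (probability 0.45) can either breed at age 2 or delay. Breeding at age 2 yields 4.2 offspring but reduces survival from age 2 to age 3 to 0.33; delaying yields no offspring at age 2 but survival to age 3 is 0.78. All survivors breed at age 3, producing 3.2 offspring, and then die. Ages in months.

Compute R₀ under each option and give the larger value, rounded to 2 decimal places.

2.37

breed at age 2: R₀ = 0.45 × (4.2 + 0.33 × 3.2) = 0.45 × 5.2560 = 2.3652
delay to age 3: R₀ = 0.45 × (0.78 × 3.2) = 0.45 × 2.4960 = 1.1232
Higher: breed at age 2 (2.3652).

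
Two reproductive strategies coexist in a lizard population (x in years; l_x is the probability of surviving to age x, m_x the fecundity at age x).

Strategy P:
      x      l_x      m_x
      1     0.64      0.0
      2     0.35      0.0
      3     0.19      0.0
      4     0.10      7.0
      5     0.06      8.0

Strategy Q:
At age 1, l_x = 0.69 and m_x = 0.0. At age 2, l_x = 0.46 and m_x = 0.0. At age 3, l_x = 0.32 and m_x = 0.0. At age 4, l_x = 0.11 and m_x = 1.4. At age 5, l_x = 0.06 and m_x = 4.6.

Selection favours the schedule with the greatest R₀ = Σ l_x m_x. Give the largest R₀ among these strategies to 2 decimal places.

Strategy P: R₀ = 0.64×0.0 + 0.35×0.0 + 0.19×0.0 + 0.10×7.0 + 0.06×8.0 = 1.1800
Strategy Q: R₀ = 0.69×0.0 + 0.46×0.0 + 0.32×0.0 + 0.11×1.4 + 0.06×4.6 = 0.4300
Highest R₀: strategy P with 1.1800.

1.18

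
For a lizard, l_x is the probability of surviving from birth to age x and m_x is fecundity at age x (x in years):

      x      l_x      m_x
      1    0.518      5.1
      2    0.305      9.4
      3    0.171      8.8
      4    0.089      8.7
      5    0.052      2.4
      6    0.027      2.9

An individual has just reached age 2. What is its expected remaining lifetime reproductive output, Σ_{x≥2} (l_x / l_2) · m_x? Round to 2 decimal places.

l_2 = 0.305. Conditional survival from age 2 to x is l_x / l_2.
  x=2: (0.305/0.305) × 9.4 = 9.4000
  x=3: (0.171/0.305) × 8.8 = 4.9338
  x=4: (0.089/0.305) × 8.7 = 2.5387
  x=5: (0.052/0.305) × 2.4 = 0.4092
  x=6: (0.027/0.305) × 2.9 = 0.2567
Sum = 9.4000 + 4.9338 + 2.5387 + 0.4092 + 0.2567 = 17.5384

17.54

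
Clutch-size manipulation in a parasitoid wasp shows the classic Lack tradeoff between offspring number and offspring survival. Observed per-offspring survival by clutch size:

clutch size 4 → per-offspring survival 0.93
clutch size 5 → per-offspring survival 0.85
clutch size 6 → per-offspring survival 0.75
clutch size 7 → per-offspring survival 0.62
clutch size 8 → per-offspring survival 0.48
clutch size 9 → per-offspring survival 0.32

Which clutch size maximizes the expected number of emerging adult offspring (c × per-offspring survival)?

6

Expected emerging adult offspring = c × s(c):
  c=4: 4 × 0.93 = 3.720
  c=5: 5 × 0.85 = 4.250
  c=6: 6 × 0.75 = 4.500
  c=7: 7 × 0.62 = 4.340
  c=8: 8 × 0.48 = 3.840
  c=9: 9 × 0.32 = 2.880
Maximum at c = 6 (4.500 emerging adult offspring).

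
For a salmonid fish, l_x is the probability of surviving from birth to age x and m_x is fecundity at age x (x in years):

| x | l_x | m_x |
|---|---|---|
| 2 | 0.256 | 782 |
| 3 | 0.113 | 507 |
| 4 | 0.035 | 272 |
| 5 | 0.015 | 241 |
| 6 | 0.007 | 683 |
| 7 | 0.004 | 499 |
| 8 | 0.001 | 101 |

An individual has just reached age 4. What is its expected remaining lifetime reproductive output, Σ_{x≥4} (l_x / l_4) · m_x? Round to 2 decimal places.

l_4 = 0.035. Conditional survival from age 4 to x is l_x / l_4.
  x=4: (0.035/0.035) × 272 = 272.0000
  x=5: (0.015/0.035) × 241 = 103.2857
  x=6: (0.007/0.035) × 683 = 136.6000
  x=7: (0.004/0.035) × 499 = 57.0286
  x=8: (0.001/0.035) × 101 = 2.8857
Sum = 272.0000 + 103.2857 + 136.6000 + 57.0286 + 2.8857 = 571.8000

571.80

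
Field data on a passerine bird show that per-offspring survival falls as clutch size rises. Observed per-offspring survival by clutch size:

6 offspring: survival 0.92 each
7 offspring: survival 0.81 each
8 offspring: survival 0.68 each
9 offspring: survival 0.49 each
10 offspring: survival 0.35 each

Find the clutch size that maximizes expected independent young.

7

Expected independent young = c × s(c):
  c=6: 6 × 0.92 = 5.520
  c=7: 7 × 0.81 = 5.670
  c=8: 8 × 0.68 = 5.440
  c=9: 9 × 0.49 = 4.410
  c=10: 10 × 0.35 = 3.500
Maximum at c = 7 (5.670 independent young).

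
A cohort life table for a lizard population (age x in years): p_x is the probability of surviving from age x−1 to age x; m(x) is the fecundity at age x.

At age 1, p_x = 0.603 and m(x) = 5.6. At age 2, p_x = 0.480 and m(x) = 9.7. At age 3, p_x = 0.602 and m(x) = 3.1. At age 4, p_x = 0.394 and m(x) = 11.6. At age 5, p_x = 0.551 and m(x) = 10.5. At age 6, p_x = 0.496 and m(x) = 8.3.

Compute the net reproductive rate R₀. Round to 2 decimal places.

Survivorship from birth: l_x = p_1·p_2·…·p_x.
  l_1 = 0.60300
  l_2 = 0.28944
  l_3 = 0.17424
  l_4 = 0.06865
  l_5 = 0.03783
  l_6 = 0.01876
R₀ = Σ l_x m(x):
  age 1: 0.60300 × 5.6 = 3.3768
  age 2: 0.28944 × 9.7 = 2.8076
  age 3: 0.17424 × 3.1 = 0.5401
  age 4: 0.06865 × 11.6 = 0.7963
  age 5: 0.03783 × 10.5 = 0.3972
  age 6: 0.01876 × 8.3 = 0.1557
R₀ = 3.3768 + 2.8076 + 0.5401 + 0.7963 + 0.3972 + 0.1557 = 8.0738

8.07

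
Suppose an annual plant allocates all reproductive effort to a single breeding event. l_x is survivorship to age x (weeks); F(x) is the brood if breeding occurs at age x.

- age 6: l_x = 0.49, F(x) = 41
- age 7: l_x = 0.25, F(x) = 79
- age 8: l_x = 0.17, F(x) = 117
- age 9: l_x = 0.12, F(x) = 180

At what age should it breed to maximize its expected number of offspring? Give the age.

9

Expected offspring if breeding at age x = l_x × F(x):
  age 6: 0.49 × 41 = 20.090
  age 7: 0.25 × 79 = 19.750
  age 8: 0.17 × 117 = 19.890
  age 9: 0.12 × 180 = 21.600
Maximum at age 9 (21.600).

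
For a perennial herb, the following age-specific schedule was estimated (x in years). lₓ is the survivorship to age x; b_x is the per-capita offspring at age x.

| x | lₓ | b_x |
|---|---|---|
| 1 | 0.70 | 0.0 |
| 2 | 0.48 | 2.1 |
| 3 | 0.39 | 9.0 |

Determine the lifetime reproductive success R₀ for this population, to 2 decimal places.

4.52

R₀ = Σ lₓ b_x:
  age 1: 0.70 × 0.0 = 0.0000
  age 2: 0.48 × 2.1 = 1.0080
  age 3: 0.39 × 9.0 = 3.5100
R₀ = 0.0000 + 1.0080 + 3.5100 = 4.5180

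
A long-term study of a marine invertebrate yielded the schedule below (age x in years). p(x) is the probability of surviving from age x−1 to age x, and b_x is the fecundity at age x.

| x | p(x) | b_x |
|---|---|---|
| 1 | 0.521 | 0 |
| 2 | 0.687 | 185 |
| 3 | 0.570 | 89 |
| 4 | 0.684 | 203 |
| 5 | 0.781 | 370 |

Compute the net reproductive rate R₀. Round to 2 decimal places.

153.03

Survivorship from birth: l_x = p_1·p_2·…·p_x.
  l_1 = 0.52100
  l_2 = 0.35793
  l_3 = 0.20402
  l_4 = 0.13955
  l_5 = 0.10899
R₀ = Σ l_x b_x:
  age 1: 0.52100 × 0 = 0.0000
  age 2: 0.35793 × 185 = 66.2171
  age 3: 0.20402 × 89 = 18.1578
  age 4: 0.13955 × 203 = 28.3287
  age 5: 0.10899 × 370 = 40.3263
R₀ = 0.0000 + 66.2171 + 18.1578 + 28.3287 + 40.3263 = 153.0298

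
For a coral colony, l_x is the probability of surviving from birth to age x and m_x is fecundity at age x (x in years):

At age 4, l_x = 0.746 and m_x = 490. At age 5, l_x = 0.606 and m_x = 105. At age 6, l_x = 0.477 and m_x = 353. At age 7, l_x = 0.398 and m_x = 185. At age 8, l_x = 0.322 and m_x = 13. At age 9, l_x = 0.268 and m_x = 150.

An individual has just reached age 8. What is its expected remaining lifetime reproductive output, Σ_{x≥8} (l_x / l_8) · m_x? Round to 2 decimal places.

l_8 = 0.322. Conditional survival from age 8 to x is l_x / l_8.
  x=8: (0.322/0.322) × 13 = 13.0000
  x=9: (0.268/0.322) × 150 = 124.8447
Sum = 13.0000 + 124.8447 = 137.8447

137.84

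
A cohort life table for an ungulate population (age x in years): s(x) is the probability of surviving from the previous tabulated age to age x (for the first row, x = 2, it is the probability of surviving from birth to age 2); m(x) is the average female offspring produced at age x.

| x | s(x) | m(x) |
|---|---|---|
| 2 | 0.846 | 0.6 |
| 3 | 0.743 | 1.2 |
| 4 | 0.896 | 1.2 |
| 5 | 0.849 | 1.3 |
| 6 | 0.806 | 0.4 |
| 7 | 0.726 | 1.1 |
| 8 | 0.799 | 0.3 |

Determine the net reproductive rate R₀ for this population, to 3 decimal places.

Survivorship from birth: l_x = s_2·s_3·…·s_x.
  l_2 = 0.84600
  l_3 = 0.62858
  l_4 = 0.56321
  l_5 = 0.47816
  l_6 = 0.38540
  l_7 = 0.27980
  l_8 = 0.22356
R₀ = Σ l_x m(x):
  age 2: 0.84600 × 0.6 = 0.5076
  age 3: 0.62858 × 1.2 = 0.7543
  age 4: 0.56321 × 1.2 = 0.6759
  age 5: 0.47816 × 1.3 = 0.6216
  age 6: 0.38540 × 0.4 = 0.1542
  age 7: 0.27980 × 1.1 = 0.3078
  age 8: 0.22356 × 0.3 = 0.0671
R₀ = 0.5076 + 0.7543 + 0.6759 + 0.6216 + 0.1542 + 0.3078 + 0.0671 = 3.0884

3.088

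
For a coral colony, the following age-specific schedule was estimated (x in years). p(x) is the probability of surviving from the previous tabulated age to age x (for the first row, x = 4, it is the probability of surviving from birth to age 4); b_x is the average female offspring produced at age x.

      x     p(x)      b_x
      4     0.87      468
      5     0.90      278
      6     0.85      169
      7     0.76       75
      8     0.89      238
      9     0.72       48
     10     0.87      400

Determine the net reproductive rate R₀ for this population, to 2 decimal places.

1010.75

Survivorship from birth: l_x = p_4·p_5·…·p_x.
  l_4 = 0.87000
  l_5 = 0.78300
  l_6 = 0.66555
  l_7 = 0.50582
  l_8 = 0.45018
  l_9 = 0.32413
  l_10 = 0.28199
R₀ = Σ l_x b_x:
  age 4: 0.87000 × 468 = 407.1600
  age 5: 0.78300 × 278 = 217.6740
  age 6: 0.66555 × 169 = 112.4779
  age 7: 0.50582 × 75 = 37.9365
  age 8: 0.45018 × 238 = 107.1428
  age 9: 0.32413 × 48 = 15.5582
  age 10: 0.28199 × 400 = 112.7960
R₀ = 407.1600 + 217.6740 + 112.4779 + 37.9365 + 107.1428 + 15.5582 + 112.7960 = 1010.7455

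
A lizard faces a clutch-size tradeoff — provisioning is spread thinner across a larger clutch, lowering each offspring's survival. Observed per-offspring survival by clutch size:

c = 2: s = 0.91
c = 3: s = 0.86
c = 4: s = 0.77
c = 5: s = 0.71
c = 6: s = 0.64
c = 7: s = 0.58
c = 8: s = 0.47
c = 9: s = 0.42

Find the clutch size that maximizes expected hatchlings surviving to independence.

7

Expected hatchlings surviving to independence = c × s(c):
  c=2: 2 × 0.91 = 1.820
  c=3: 3 × 0.86 = 2.580
  c=4: 4 × 0.77 = 3.080
  c=5: 5 × 0.71 = 3.550
  c=6: 6 × 0.64 = 3.840
  c=7: 7 × 0.58 = 4.060
  c=8: 8 × 0.47 = 3.760
  c=9: 9 × 0.42 = 3.780
Maximum at c = 7 (4.060 hatchlings surviving to independence).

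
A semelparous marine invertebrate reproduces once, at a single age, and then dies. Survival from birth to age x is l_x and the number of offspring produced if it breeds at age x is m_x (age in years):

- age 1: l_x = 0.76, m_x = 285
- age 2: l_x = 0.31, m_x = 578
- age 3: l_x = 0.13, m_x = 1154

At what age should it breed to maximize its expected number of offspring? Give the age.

Expected offspring if breeding at age x = l_x × m_x:
  age 1: 0.76 × 285 = 216.600
  age 2: 0.31 × 578 = 179.180
  age 3: 0.13 × 1154 = 150.020
Maximum at age 1 (216.600).

1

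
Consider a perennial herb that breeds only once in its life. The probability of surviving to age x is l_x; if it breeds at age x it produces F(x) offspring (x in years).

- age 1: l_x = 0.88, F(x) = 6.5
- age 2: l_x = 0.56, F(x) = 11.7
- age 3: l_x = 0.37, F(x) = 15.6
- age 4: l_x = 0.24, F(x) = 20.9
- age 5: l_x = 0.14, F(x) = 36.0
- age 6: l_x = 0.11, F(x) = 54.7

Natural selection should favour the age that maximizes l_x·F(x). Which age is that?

Expected offspring if breeding at age x = l_x × F(x):
  age 1: 0.88 × 6.5 = 5.720
  age 2: 0.56 × 11.7 = 6.552
  age 3: 0.37 × 15.6 = 5.772
  age 4: 0.24 × 20.9 = 5.016
  age 5: 0.14 × 36.0 = 5.040
  age 6: 0.11 × 54.7 = 6.017
Maximum at age 2 (6.552).

2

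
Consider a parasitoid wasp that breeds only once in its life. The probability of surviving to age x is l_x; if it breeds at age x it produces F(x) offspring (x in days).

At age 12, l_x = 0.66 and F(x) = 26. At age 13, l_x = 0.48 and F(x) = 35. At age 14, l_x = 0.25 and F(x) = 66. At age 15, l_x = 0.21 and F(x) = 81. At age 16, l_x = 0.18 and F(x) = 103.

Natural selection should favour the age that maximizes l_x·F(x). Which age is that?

Expected offspring if breeding at age x = l_x × F(x):
  age 12: 0.66 × 26 = 17.160
  age 13: 0.48 × 35 = 16.800
  age 14: 0.25 × 66 = 16.500
  age 15: 0.21 × 81 = 17.010
  age 16: 0.18 × 103 = 18.540
Maximum at age 16 (18.540).

16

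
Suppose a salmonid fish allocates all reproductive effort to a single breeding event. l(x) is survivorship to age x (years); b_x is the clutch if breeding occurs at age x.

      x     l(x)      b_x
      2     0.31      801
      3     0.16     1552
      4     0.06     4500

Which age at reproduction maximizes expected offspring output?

Expected offspring if breeding at age x = l(x) × b_x:
  age 2: 0.31 × 801 = 248.310
  age 3: 0.16 × 1552 = 248.320
  age 4: 0.06 × 4500 = 270.000
Maximum at age 4 (270.000).

4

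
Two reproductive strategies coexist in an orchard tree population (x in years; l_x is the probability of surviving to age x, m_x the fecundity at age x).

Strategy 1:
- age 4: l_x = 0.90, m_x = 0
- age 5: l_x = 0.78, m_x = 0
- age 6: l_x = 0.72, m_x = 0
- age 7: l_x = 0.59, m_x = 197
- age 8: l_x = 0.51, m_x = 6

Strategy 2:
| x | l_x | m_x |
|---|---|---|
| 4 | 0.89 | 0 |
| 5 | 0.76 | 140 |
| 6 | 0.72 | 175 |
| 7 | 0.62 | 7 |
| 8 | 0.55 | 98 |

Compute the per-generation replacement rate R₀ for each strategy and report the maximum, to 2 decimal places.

290.64

Strategy 1: R₀ = 0.90×0 + 0.78×0 + 0.72×0 + 0.59×197 + 0.51×6 = 119.2900
Strategy 2: R₀ = 0.89×0 + 0.76×140 + 0.72×175 + 0.62×7 + 0.55×98 = 290.6400
Highest R₀: strategy 2 with 290.6400.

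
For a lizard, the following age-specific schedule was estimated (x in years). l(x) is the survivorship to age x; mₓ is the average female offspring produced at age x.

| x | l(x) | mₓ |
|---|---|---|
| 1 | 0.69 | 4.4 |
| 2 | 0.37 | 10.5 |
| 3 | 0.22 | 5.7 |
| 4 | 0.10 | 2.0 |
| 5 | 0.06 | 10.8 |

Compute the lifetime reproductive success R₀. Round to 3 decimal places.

R₀ = Σ l(x) mₓ:
  age 1: 0.69 × 4.4 = 3.0360
  age 2: 0.37 × 10.5 = 3.8850
  age 3: 0.22 × 5.7 = 1.2540
  age 4: 0.10 × 2.0 = 0.2000
  age 5: 0.06 × 10.8 = 0.6480
R₀ = 3.0360 + 3.8850 + 1.2540 + 0.2000 + 0.6480 = 9.0230

9.023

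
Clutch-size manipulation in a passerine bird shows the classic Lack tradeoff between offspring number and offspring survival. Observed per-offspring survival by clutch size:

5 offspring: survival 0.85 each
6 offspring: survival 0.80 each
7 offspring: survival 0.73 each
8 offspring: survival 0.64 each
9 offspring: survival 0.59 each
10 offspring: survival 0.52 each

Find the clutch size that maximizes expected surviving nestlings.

Expected surviving nestlings = c × s(c):
  c=5: 5 × 0.85 = 4.250
  c=6: 6 × 0.80 = 4.800
  c=7: 7 × 0.73 = 5.110
  c=8: 8 × 0.64 = 5.120
  c=9: 9 × 0.59 = 5.310
  c=10: 10 × 0.52 = 5.200
Maximum at c = 9 (5.310 surviving nestlings).

9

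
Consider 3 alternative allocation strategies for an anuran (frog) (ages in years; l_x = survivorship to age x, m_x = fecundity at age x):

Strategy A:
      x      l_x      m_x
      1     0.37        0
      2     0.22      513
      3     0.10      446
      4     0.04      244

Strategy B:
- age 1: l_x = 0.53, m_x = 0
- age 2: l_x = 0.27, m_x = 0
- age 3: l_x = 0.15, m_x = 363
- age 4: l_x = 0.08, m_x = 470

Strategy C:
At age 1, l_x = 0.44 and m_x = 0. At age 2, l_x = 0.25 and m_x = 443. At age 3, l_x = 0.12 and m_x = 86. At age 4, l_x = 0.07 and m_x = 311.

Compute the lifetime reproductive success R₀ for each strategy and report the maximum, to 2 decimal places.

Strategy A: R₀ = 0.37×0 + 0.22×513 + 0.10×446 + 0.04×244 = 167.2200
Strategy B: R₀ = 0.53×0 + 0.27×0 + 0.15×363 + 0.08×470 = 92.0500
Strategy C: R₀ = 0.44×0 + 0.25×443 + 0.12×86 + 0.07×311 = 142.8400
Highest R₀: strategy A with 167.2200.

167.22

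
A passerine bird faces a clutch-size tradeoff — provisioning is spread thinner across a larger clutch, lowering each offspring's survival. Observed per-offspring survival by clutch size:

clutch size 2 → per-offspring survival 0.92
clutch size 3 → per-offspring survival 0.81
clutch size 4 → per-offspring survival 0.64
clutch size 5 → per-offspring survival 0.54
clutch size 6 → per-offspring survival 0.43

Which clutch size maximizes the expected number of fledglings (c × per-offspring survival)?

Expected fledglings = c × s(c):
  c=2: 2 × 0.92 = 1.840
  c=3: 3 × 0.81 = 2.430
  c=4: 4 × 0.64 = 2.560
  c=5: 5 × 0.54 = 2.700
  c=6: 6 × 0.43 = 2.580
Maximum at c = 5 (2.700 fledglings).

5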